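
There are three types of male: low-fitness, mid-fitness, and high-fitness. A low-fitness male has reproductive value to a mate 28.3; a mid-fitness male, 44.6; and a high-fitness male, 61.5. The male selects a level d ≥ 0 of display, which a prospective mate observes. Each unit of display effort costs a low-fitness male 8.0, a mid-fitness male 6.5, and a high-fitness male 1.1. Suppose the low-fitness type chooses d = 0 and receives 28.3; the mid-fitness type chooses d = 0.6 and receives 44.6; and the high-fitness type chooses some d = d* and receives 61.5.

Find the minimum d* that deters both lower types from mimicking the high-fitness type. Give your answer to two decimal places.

Mid-fitness type (on-path payoff 44.6 − 6.5×0.6 = 40.7) won't mimic when 40.7 ≥ 61.5 − 6.5·d*, i.e. d* ≥ 3.20.
Low-fitness type (on-path payoff 28.3) won't mimic when 28.3 ≥ 61.5 − 8.0·d*, i.e. d* ≥ 4.15.
Both must hold, so d* = max(4.15, 3.20) = 4.15. The low-fitness type's constraint binds.

4.15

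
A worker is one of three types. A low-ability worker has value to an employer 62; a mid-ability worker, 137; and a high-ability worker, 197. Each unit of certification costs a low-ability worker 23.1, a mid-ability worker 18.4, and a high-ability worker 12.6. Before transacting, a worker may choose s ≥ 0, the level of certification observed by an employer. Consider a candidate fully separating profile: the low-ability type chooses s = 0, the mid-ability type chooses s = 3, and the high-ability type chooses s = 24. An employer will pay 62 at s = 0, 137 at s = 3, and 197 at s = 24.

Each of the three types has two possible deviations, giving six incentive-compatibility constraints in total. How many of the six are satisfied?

3

High-ability (own payoff 197 − 12.6×24 = -105.4): to s=0 gives 62 → profitable ✗; to s=3 gives 137 − 12.6×3 = 99.2 → profitable ✗.
Mid-ability (own payoff 137 − 18.4×3 = 81.8): to s=0 gives 62 → no gain ✓; to s=24 gives 197 − 18.4×24 = -244.6 → no gain ✓.
Low-ability (own payoff 62): to s=3 gives 137 − 23.1×3 = 67.7 → profitable ✗; to s=24 gives 197 − 23.1×24 = -357.4 → no gain ✓.
3 of the 6 constraints hold; not an equilibrium.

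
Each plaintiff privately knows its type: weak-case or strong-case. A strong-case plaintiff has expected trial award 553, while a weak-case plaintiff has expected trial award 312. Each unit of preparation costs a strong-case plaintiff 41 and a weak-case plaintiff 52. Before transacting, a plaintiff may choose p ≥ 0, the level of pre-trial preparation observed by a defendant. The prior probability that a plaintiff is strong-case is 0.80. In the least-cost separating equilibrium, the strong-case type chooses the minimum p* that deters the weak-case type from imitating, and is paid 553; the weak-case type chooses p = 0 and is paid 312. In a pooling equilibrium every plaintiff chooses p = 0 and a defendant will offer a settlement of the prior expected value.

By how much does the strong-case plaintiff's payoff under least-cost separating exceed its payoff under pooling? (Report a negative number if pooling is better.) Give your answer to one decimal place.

Least-cost separating signal: p* solves 312 = 553 − 52·p*, so p* = (553 − 312)/52 ≈ 4.6346.
Strong-case type's separating payoff: 553 − 41 × p* = 553 − 41 × (553 − 312)/52 = 553 − 9881/52 ≈ 362.981.
Pooling payoff: 0.80 × 553 + 0.20 × 312 = 504.8.
Difference: 362.981 − 504.8 = -141.819, i.e. -141.8 to one decimal place.
The strong-case type would prefer the pooling outcome.

-141.8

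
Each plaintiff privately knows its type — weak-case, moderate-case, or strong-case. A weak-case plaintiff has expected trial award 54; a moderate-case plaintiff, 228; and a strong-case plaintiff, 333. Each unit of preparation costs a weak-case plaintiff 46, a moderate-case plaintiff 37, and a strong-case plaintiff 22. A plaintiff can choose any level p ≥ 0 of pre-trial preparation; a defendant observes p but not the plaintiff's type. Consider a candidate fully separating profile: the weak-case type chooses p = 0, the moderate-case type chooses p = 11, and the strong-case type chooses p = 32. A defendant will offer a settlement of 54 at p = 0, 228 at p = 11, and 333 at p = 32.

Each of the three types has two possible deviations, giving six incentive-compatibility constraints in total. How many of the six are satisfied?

Strong-case (own payoff 333 − 22×32 = -371): to p=0 gives 54 → profitable ✗; to p=11 gives 228 − 22×11 = -14 → profitable ✗.
Weak-case (own payoff 54): to p=11 gives 228 − 46×11 = -278 → no gain ✓; to p=32 gives 333 − 46×32 = -1139 → no gain ✓.
Moderate-case (own payoff 228 − 37×11 = -179): to p=0 gives 54 → profitable ✗; to p=32 gives 333 − 37×32 = -851 → no gain ✓.
3 of the 6 constraints hold; not an equilibrium.

3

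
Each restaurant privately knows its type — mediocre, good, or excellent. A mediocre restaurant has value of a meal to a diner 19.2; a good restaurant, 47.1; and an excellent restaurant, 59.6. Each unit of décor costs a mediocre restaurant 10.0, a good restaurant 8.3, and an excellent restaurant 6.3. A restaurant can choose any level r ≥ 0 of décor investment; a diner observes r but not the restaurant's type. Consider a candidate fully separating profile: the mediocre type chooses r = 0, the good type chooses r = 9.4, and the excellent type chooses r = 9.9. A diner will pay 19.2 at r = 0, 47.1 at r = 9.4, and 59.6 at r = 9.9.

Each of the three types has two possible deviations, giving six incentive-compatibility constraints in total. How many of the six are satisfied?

3

Excellent (own payoff 59.6 − 6.3×9.9 = -2.77): to r=0 gives 19.2 → profitable ✗; to r=9.4 gives 47.1 − 6.3×9.4 = -12.12 → no gain ✓.
Mediocre (own payoff 19.2): to r=9.4 gives 47.1 − 10.0×9.4 = -46.9 → no gain ✓; to r=9.9 gives 59.6 − 10.0×9.9 = -39.4 → no gain ✓.
Good (own payoff 47.1 − 8.3×9.4 = -30.92): to r=0 gives 19.2 → profitable ✗; to r=9.9 gives 59.6 − 8.3×9.9 = -22.57 → profitable ✗.
3 of the 6 constraints hold; not an equilibrium.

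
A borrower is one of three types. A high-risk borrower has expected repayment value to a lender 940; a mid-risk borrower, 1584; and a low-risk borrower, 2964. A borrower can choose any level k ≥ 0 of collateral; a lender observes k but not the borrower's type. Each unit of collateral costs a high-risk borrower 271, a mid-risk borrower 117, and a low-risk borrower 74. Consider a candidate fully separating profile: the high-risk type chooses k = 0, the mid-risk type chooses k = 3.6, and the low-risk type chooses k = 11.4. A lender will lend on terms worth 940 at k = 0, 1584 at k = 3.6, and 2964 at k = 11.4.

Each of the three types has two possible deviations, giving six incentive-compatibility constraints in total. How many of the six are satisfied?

5

Mid-risk (own payoff 1584 − 117×3.6 = 1162.8): to k=0 gives 940 → no gain ✓; to k=11.4 gives 2964 − 117×11.4 = 1630.2 → profitable ✗.
Low-risk (own payoff 2964 − 74×11.4 = 2120.4): to k=0 gives 940 → no gain ✓; to k=3.6 gives 1584 − 74×3.6 = 1317.6 → no gain ✓.
High-risk (own payoff 940): to k=3.6 gives 1584 − 271×3.6 = 608.4 → no gain ✓; to k=11.4 gives 2964 − 271×11.4 = -125.4 → no gain ✓.
5 of the 6 constraints hold; not an equilibrium.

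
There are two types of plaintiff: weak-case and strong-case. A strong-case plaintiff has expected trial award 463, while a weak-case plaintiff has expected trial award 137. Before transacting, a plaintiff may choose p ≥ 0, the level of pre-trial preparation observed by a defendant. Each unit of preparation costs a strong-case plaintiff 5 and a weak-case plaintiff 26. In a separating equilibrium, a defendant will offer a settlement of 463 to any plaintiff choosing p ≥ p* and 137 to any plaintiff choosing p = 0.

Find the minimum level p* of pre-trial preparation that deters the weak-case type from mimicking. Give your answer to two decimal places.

12.54

A weak-case plaintiff choosing p = 0 receives 137.
Imitating at p* instead would pay 463 at cost 26·p*, netting 463 − 26·p*.
Indifference: 137 = 463 − 26·p*, so p* = (463 − 137) / 26 ≈ 12.54.
This is the weak-case type's binding incentive-compatibility constraint; any p ≥ 12.54 sustains separation on that side.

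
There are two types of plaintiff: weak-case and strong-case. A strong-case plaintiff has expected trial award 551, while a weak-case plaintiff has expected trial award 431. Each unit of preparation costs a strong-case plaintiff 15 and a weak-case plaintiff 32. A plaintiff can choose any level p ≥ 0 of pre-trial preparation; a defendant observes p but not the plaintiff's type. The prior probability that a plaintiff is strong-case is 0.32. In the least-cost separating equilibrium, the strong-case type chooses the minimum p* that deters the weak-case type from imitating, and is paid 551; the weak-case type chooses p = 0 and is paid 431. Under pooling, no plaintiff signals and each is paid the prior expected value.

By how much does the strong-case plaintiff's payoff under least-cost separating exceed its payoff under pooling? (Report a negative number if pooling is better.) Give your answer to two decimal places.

25.35

Least-cost separating signal: p* solves 431 = 551 − 32·p*, so p* = (551 − 431)/32 = 3.75.
Strong-case type's separating payoff: 551 − 15 × p* = 551 − 15 × (551 − 431)/32 = 551 − 1800/32 = 494.75.
Pooling payoff: 0.32 × 551 + 0.68 × 431 = 469.4.
Difference: 494.75 − 469.4 = 25.35.
The strong-case type prefers to separate.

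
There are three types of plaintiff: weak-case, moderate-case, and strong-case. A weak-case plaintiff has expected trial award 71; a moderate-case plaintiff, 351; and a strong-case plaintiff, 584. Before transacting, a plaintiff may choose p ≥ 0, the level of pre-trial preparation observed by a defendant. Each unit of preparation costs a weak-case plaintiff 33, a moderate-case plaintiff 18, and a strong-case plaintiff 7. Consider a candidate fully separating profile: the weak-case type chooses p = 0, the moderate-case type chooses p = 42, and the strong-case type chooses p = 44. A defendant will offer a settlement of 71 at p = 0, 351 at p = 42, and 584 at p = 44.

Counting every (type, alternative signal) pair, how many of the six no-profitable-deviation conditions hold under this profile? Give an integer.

4

Strong-case (own payoff 584 − 7×44 = 276): to p=0 gives 71 → no gain ✓; to p=42 gives 351 − 7×42 = 57 → no gain ✓.
Weak-case (own payoff 71): to p=42 gives 351 − 33×42 = -1035 → no gain ✓; to p=44 gives 584 − 33×44 = -868 → no gain ✓.
Moderate-case (own payoff 351 − 18×42 = -405): to p=0 gives 71 → profitable ✗; to p=44 gives 584 − 18×44 = -208 → profitable ✗.
4 of the 6 constraints hold; not an equilibrium.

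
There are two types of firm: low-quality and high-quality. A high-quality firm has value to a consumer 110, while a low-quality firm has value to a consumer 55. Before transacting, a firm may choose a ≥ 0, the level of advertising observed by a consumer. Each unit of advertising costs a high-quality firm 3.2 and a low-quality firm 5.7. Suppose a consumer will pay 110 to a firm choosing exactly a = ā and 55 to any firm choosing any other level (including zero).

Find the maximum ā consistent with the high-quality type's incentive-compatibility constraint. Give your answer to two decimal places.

17.19

Choosing ā yields the high-quality type 110 − 3.2·ā; choosing zero yields 55.
The high-quality type is indifferent at 110 − 3.2·ā = 55, i.e. ā = (110 − 55) / 3.2 ≈ 17.19.
For any ā above 17.19 the high-quality type would rather pool at zero, so separation collapses.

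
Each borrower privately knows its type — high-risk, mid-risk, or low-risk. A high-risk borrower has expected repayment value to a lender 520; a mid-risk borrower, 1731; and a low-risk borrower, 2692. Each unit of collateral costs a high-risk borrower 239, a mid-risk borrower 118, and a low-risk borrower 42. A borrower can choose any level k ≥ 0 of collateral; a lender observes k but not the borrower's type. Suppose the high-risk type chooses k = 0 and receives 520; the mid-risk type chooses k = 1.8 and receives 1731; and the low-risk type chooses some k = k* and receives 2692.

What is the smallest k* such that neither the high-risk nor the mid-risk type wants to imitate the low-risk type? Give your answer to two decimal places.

Mid-risk type (on-path payoff 1731 − 118×1.8 = 1518.6) won't mimic when 1518.6 ≥ 2692 − 118·k*, i.e. k* ≥ 9.94.
High-risk type (on-path payoff 520) won't mimic when 520 ≥ 2692 − 239·k*, i.e. k* ≥ 9.09.
Both must hold, so k* = max(9.09, 9.94) = 9.94. The mid-risk type's constraint binds.

9.94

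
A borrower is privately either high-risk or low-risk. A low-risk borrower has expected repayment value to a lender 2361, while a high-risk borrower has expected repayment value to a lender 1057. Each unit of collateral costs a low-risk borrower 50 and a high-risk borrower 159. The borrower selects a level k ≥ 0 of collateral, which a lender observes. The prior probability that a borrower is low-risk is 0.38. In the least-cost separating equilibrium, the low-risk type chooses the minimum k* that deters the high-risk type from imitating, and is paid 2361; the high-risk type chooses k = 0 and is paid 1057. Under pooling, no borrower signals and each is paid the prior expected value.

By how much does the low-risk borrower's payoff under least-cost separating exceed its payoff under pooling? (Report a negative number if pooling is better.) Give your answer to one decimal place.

398.4

Least-cost separating signal: k* solves 1057 = 2361 − 159·k*, so k* = (2361 − 1057)/159 ≈ 8.2013.
Low-risk type's separating payoff: 2361 − 50 × k* = 2361 − 50 × (2361 − 1057)/159 = 2361 − 65200/159 ≈ 1950.937.
Pooling payoff: 0.38 × 2361 + 0.62 × 1057 = 1552.52.
Difference: 1950.937 − 1552.52 = 398.417, i.e. 398.4 to one decimal place.
The low-risk type prefers to separate.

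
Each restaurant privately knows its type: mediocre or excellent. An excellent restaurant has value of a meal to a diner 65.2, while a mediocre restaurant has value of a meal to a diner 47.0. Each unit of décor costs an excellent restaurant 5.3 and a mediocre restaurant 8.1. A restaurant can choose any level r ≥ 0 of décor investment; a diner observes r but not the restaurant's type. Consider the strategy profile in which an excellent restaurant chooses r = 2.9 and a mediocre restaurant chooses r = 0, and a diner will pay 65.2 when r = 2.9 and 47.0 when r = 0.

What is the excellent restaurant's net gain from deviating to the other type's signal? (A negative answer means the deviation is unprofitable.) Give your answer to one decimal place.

-2.8

Playing r = 2.9 the excellent restaurant receives 65.2 − 5.3 × 2.9 = 49.83.
Deviating to r = 0 yields 47.0 instead.
Gain from deviating: 47.0 − 49.83 = -2.83, i.e. -2.8 to one decimal place.
The gain is negative, so the excellent type's incentive-compatibility constraint is satisfied.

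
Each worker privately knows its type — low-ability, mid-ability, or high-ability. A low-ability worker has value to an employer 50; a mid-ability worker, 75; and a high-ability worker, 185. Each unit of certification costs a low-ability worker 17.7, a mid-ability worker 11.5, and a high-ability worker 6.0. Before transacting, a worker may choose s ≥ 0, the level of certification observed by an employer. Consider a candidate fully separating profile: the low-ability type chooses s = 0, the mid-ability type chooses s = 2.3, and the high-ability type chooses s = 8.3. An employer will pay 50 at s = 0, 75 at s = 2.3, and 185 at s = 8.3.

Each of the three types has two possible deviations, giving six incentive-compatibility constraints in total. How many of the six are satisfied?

4

High-ability (own payoff 185 − 6.0×8.3 = 135.2): to s=0 gives 50 → no gain ✓; to s=2.3 gives 75 − 6.0×2.3 = 61.2 → no gain ✓.
Mid-ability (own payoff 75 − 11.5×2.3 = 48.55): to s=0 gives 50 → profitable ✗; to s=8.3 gives 185 − 11.5×8.3 = 89.55 → profitable ✗.
Low-ability (own payoff 50): to s=2.3 gives 75 − 17.7×2.3 = 34.29 → no gain ✓; to s=8.3 gives 185 − 17.7×8.3 = 38.09 → no gain ✓.
4 of the 6 constraints hold; not an equilibrium.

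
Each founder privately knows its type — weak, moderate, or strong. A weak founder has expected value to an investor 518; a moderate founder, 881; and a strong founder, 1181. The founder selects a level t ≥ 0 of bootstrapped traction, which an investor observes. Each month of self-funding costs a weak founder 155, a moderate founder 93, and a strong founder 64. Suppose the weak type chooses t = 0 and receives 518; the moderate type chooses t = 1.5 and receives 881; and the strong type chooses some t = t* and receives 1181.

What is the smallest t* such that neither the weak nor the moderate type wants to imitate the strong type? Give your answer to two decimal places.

4.73

Moderate type (on-path payoff 881 − 93×1.5 = 741.5) won't mimic when 741.5 ≥ 1181 − 93·t*, i.e. t* ≥ 4.73.
Weak type (on-path payoff 518) won't mimic when 518 ≥ 1181 − 155·t*, i.e. t* ≥ 4.28.
Both must hold, so t* = max(4.28, 4.73) = 4.73. The moderate type's constraint binds.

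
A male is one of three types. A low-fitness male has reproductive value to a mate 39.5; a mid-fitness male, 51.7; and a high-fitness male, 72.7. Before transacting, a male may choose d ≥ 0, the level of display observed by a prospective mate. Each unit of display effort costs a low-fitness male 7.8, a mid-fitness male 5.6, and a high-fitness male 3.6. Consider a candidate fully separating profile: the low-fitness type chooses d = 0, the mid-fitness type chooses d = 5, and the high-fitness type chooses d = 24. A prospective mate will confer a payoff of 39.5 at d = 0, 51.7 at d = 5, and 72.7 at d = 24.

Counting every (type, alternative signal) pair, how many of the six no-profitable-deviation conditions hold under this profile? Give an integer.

3

Mid-fitness (own payoff 51.7 − 5.6×5 = 23.7): to d=0 gives 39.5 → profitable ✗; to d=24 gives 72.7 − 5.6×24 = -61.7 → no gain ✓.
High-fitness (own payoff 72.7 − 3.6×24 = -13.7): to d=0 gives 39.5 → profitable ✗; to d=5 gives 51.7 − 3.6×5 = 33.7 → profitable ✗.
Low-fitness (own payoff 39.5): to d=5 gives 51.7 − 7.8×5 = 12.7 → no gain ✓; to d=24 gives 72.7 − 7.8×24 = -114.5 → no gain ✓.
3 of the 6 constraints hold; not an equilibrium.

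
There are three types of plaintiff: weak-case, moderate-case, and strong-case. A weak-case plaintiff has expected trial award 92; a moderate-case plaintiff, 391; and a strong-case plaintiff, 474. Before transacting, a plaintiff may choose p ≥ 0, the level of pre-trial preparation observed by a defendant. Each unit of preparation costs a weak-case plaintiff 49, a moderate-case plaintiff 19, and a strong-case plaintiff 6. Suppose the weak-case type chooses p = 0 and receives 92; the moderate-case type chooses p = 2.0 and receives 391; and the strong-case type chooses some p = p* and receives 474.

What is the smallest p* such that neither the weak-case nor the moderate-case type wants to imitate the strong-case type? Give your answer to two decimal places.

Moderate-case type (on-path payoff 391 − 19×2.0 = 353) won't mimic when 353 ≥ 474 − 19·p*, i.e. p* ≥ 6.37.
Weak-case type (on-path payoff 92) won't mimic when 92 ≥ 474 − 49·p*, i.e. p* ≥ 7.80.
Both must hold, so p* = max(7.80, 6.37) = 7.80. The weak-case type's constraint binds.

7.80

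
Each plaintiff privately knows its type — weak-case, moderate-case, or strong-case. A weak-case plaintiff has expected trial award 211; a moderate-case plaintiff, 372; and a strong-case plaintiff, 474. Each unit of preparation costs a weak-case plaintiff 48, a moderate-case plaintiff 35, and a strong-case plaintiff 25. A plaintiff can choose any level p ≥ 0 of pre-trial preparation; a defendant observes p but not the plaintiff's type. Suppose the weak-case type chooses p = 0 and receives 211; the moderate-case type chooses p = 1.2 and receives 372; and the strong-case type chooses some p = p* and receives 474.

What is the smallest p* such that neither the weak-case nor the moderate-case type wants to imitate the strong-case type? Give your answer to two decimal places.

Weak-case type (on-path payoff 211) won't mimic when 211 ≥ 474 − 48·p*, i.e. p* ≥ 5.48.
Moderate-case type (on-path payoff 372 − 35×1.2 = 330) won't mimic when 330 ≥ 474 − 35·p*, i.e. p* ≥ 4.11.
Both must hold, so p* = max(5.48, 4.11) = 5.48. The weak-case type's constraint binds.

5.48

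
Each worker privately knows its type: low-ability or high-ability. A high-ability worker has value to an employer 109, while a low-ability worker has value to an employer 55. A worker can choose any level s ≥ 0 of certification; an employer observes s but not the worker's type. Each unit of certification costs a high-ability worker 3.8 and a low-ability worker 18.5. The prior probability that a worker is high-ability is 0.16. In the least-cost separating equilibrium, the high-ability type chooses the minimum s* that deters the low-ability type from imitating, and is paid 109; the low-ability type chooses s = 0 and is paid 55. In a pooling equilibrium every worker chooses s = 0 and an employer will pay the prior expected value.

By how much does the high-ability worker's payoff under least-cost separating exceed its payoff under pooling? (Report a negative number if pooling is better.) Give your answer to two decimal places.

34.27

Least-cost separating signal: s* solves 55 = 109 − 18.5·s*, so s* = (109 − 55)/18.5 ≈ 2.9189.
High-ability type's separating payoff: 109 − 3.8 × s* = 109 − 3.8 × (109 − 55)/18.5 = 109 − 205.2/18.5 ≈ 97.9081.
Pooling payoff: 0.16 × 109 + 0.84 × 55 = 63.64.
Difference: 97.9081 − 63.64 = 34.2681, i.e. 34.27 to two decimal places.
The high-ability type prefers to separate.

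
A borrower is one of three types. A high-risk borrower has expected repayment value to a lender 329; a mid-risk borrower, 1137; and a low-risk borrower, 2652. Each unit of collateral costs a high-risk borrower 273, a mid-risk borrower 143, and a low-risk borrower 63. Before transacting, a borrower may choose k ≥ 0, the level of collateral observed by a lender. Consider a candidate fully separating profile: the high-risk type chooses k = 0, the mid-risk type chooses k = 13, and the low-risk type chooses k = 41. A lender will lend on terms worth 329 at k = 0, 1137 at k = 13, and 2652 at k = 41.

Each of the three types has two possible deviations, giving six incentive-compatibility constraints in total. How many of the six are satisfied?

3

High-risk (own payoff 329): to k=13 gives 1137 − 273×13 = -2412 → no gain ✓; to k=41 gives 2652 − 273×41 = -8541 → no gain ✓.
Low-risk (own payoff 2652 − 63×41 = 69): to k=0 gives 329 → profitable ✗; to k=13 gives 1137 − 63×13 = 318 → profitable ✗.
Mid-risk (own payoff 1137 − 143×13 = -722): to k=0 gives 329 → profitable ✗; to k=41 gives 2652 − 143×41 = -3211 → no gain ✓.
3 of the 6 constraints hold; not an equilibrium.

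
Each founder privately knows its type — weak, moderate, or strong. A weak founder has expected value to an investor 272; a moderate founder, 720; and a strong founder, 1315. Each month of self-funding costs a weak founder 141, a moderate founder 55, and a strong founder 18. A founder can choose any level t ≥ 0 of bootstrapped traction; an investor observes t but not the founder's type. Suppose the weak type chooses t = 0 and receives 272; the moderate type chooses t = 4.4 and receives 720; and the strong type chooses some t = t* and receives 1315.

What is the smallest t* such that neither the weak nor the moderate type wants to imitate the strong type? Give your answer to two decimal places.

15.22

Weak type (on-path payoff 272) won't mimic when 272 ≥ 1315 − 141·t*, i.e. t* ≥ 7.40.
Moderate type (on-path payoff 720 − 55×4.4 = 478) won't mimic when 478 ≥ 1315 − 55·t*, i.e. t* ≥ 15.22.
Both must hold, so t* = max(7.40, 15.22) = 15.22. The moderate type's constraint binds.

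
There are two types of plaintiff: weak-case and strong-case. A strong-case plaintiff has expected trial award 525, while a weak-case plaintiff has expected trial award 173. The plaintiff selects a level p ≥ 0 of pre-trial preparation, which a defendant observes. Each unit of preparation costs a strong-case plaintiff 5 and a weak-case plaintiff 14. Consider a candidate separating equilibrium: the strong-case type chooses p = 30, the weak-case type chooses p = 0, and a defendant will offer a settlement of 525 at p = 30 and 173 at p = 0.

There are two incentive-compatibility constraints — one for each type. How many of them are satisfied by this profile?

Weak-case type: stay at 0 → 173; mimic → 525 − 14 × 30 = 105. IC holds (173 ≥ 105).
Strong-case type: signal → 525 − 5 × 30 = 375; deviate to 0 → 173. IC holds (375 ≥ 173).
2 of 2 constraints hold, so this is a separating equilibrium.

2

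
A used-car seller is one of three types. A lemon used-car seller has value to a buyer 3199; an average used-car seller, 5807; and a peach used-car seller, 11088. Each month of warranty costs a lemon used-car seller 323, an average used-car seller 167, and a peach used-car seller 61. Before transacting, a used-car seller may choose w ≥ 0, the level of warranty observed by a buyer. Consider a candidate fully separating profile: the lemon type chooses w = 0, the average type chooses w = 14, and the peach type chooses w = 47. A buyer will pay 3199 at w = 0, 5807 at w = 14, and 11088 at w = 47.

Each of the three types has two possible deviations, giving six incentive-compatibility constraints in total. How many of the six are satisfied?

6

Average (own payoff 5807 − 167×14 = 3469): to w=0 gives 3199 → no gain ✓; to w=47 gives 11088 − 167×47 = 3239 → no gain ✓.
Lemon (own payoff 3199): to w=14 gives 5807 − 323×14 = 1285 → no gain ✓; to w=47 gives 11088 − 323×47 = -4093 → no gain ✓.
Peach (own payoff 11088 − 61×47 = 8221): to w=0 gives 3199 → no gain ✓; to w=14 gives 5807 − 61×14 = 4953 → no gain ✓.
6 of the 6 constraints hold; this profile is a separating equilibrium.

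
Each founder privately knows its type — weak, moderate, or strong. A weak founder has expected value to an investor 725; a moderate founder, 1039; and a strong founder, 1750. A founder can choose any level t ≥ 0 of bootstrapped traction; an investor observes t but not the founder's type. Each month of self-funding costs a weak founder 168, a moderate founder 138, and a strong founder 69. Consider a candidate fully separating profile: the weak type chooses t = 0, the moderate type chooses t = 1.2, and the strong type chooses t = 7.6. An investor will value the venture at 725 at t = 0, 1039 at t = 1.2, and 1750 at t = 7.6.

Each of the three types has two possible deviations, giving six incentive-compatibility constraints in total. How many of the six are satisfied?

5

Weak (own payoff 725): to t=1.2 gives 1039 − 168×1.2 = 837.4 → profitable ✗; to t=7.6 gives 1750 − 168×7.6 = 473.2 → no gain ✓.
Strong (own payoff 1750 − 69×7.6 = 1225.6): to t=0 gives 725 → no gain ✓; to t=1.2 gives 1039 − 69×1.2 = 956.2 → no gain ✓.
Moderate (own payoff 1039 − 138×1.2 = 873.4): to t=0 gives 725 → no gain ✓; to t=7.6 gives 1750 − 138×7.6 = 701.2 → no gain ✓.
5 of the 6 constraints hold; not an equilibrium.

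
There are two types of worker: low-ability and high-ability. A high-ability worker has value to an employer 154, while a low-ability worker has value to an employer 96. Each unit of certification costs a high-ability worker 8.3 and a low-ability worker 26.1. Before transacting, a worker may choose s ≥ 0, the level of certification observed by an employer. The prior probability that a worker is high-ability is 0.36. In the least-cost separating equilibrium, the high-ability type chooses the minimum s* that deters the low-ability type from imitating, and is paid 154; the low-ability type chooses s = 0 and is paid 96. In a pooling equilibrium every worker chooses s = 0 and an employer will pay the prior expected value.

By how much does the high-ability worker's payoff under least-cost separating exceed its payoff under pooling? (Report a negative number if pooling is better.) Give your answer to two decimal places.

18.68

Least-cost separating signal: s* solves 96 = 154 − 26.1·s*, so s* = (154 − 96)/26.1 ≈ 2.2222.
High-ability type's separating payoff: 154 − 8.3 × s* = 154 − 8.3 × (154 − 96)/26.1 = 154 − 481.4/26.1 ≈ 135.5556.
Pooling payoff: 0.36 × 154 + 0.64 × 96 = 116.88.
Difference: 135.5556 − 116.88 = 18.6756, i.e. 18.68 to two decimal places.
The high-ability type prefers to separate.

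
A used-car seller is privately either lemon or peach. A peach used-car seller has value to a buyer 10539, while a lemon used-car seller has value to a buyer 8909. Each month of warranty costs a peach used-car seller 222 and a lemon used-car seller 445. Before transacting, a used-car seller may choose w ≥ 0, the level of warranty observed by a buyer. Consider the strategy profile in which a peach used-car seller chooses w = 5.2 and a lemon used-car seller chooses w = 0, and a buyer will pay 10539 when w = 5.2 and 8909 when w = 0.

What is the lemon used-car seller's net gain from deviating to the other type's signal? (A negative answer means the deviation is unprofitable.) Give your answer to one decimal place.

-684.0

Playing w = 0 the lemon used-car seller receives 8909.
Deviating to w = 5.2 brings payment 10539 at cost 445 × 5.2 = 2314, netting 8225.
Gain from deviating: 8225 − 8909 = -684.0.
The gain is negative, so the lemon type's incentive-compatibility constraint is satisfied.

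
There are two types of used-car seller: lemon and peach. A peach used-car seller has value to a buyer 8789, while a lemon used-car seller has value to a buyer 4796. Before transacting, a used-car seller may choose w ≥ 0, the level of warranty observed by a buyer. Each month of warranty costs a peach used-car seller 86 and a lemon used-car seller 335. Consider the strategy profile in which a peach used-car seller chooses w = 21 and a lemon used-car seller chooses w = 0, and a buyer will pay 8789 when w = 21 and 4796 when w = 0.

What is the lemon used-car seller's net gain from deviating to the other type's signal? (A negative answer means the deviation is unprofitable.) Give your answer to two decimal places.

-3042.00

Playing w = 0 the lemon used-car seller receives 4796.
Deviating to w = 21 brings payment 8789 at cost 335 × 21 = 7035, netting 1754.
Gain from deviating: 1754 − 4796 = -3042.00.
The gain is negative, so the lemon type's incentive-compatibility constraint is satisfied.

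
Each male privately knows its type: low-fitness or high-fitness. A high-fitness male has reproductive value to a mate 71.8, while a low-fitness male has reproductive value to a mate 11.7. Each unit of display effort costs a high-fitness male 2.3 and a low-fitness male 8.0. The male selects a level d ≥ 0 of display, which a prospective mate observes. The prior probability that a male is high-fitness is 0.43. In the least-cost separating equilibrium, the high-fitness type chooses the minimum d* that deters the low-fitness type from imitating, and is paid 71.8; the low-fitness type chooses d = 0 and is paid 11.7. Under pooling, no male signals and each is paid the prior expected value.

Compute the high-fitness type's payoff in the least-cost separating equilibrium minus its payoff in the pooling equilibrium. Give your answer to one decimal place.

Least-cost separating signal: d* solves 11.7 = 71.8 − 8.0·d*, so d* = (71.8 − 11.7)/8.0 = 7.5125.
High-fitness type's separating payoff: 71.8 − 2.3 × d* = 71.8 − 2.3 × (71.8 − 11.7)/8.0 = 71.8 − 138.23/8.0 ≈ 54.521.
Pooling payoff: 0.43 × 71.8 + 0.57 × 11.7 = 37.543.
Difference: 54.521 − 37.543 = 16.978, i.e. 17.0 to one decimal place.
The high-fitness type prefers to separate.

17.0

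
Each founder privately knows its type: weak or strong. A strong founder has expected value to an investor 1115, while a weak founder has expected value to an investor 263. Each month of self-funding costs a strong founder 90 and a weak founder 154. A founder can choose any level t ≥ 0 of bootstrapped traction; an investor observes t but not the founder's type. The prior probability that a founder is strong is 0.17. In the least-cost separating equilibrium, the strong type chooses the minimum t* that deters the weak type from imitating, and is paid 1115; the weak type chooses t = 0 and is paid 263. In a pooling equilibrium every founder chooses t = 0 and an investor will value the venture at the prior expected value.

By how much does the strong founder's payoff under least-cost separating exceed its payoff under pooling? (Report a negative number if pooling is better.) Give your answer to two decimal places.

209.24

Least-cost separating signal: t* solves 263 = 1115 − 154·t*, so t* = (1115 − 263)/154 ≈ 5.5325.
Strong type's separating payoff: 1115 − 90 × t* = 1115 − 90 × (1115 − 263)/154 = 1115 − 76680/154 ≈ 617.0779.
Pooling payoff: 0.17 × 1115 + 0.83 × 263 = 407.84.
Difference: 617.0779 − 407.84 = 209.2379, i.e. 209.24 to two decimal places.
The strong type prefers to separate.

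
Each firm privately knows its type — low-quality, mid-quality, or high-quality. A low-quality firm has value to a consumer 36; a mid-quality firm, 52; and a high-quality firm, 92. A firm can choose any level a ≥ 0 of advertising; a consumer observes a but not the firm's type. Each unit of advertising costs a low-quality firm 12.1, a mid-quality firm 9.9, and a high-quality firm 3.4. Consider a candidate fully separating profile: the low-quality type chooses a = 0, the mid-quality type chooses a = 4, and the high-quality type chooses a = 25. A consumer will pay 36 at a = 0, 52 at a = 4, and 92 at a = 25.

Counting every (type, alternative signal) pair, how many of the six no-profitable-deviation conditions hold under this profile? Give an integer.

Low-quality (own payoff 36): to a=4 gives 52 − 12.1×4 = 3.6 → no gain ✓; to a=25 gives 92 − 12.1×25 = -210.5 → no gain ✓.
High-quality (own payoff 92 − 3.4×25 = 7): to a=0 gives 36 → profitable ✗; to a=4 gives 52 − 3.4×4 = 38.4 → profitable ✗.
Mid-quality (own payoff 52 − 9.9×4 = 12.4): to a=0 gives 36 → profitable ✗; to a=25 gives 92 − 9.9×25 = -155.5 → no gain ✓.
3 of the 6 constraints hold; not an equilibrium.

3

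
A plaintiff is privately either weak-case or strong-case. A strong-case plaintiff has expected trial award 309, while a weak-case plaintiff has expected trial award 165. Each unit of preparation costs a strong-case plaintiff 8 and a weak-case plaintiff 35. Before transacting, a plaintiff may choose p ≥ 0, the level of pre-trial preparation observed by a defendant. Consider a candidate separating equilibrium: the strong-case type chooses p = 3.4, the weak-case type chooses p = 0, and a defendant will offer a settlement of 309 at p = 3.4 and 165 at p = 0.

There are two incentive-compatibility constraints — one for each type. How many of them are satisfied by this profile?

Weak-case type: stay at 0 → 165; mimic → 309 − 35 × 3.4 = 190. IC fails (165 < 190).
Strong-case type: signal → 309 − 8 × 3.4 = 281.8; deviate to 0 → 165. IC holds (281.8 ≥ 165).
1 of 2 constraints hold, so this profile is not an equilibrium.

1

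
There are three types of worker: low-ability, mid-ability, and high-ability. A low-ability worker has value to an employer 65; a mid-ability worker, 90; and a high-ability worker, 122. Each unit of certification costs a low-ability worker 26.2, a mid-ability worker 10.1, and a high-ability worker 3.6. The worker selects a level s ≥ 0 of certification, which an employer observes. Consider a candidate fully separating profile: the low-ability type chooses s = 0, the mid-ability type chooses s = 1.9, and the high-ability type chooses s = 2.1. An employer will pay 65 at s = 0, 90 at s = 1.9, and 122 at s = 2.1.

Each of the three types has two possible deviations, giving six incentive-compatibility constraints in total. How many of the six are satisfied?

Low-ability (own payoff 65): to s=1.9 gives 90 − 26.2×1.9 = 40.22 → no gain ✓; to s=2.1 gives 122 − 26.2×2.1 = 66.98 → profitable ✗.
Mid-ability (own payoff 90 − 10.1×1.9 = 70.81): to s=0 gives 65 → no gain ✓; to s=2.1 gives 122 − 10.1×2.1 = 100.79 → profitable ✗.
High-ability (own payoff 122 − 3.6×2.1 = 114.44): to s=0 gives 65 → no gain ✓; to s=1.9 gives 90 − 3.6×1.9 = 83.16 → no gain ✓.
4 of the 6 constraints hold; not an equilibrium.

4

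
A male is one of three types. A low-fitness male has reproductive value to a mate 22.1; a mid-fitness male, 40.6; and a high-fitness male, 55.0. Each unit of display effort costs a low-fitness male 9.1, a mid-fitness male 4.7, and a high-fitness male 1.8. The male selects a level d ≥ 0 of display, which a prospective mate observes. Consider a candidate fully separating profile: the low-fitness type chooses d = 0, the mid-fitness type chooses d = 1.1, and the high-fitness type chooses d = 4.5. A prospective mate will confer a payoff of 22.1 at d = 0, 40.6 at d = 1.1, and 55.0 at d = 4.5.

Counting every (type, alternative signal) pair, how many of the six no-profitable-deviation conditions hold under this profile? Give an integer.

5

Low-fitness (own payoff 22.1): to d=1.1 gives 40.6 − 9.1×1.1 = 30.59 → profitable ✗; to d=4.5 gives 55.0 − 9.1×4.5 = 14.05 → no gain ✓.
Mid-fitness (own payoff 40.6 − 4.7×1.1 = 35.43): to d=0 gives 22.1 → no gain ✓; to d=4.5 gives 55.0 − 4.7×4.5 = 33.85 → no gain ✓.
High-fitness (own payoff 55.0 − 1.8×4.5 = 46.9): to d=0 gives 22.1 → no gain ✓; to d=1.1 gives 40.6 − 1.8×1.1 = 38.62 → no gain ✓.
5 of the 6 constraints hold; not an equilibrium.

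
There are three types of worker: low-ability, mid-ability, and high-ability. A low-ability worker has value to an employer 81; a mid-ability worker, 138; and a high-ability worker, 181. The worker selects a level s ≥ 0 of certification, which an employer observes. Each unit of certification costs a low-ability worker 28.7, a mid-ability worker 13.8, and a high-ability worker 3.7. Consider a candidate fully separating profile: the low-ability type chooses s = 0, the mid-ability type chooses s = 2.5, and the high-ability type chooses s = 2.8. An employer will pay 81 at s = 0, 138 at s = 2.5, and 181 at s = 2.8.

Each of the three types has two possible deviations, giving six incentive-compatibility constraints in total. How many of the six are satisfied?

Mid-ability (own payoff 138 − 13.8×2.5 = 103.5): to s=0 gives 81 → no gain ✓; to s=2.8 gives 181 − 13.8×2.8 = 142.36 → profitable ✗.
Low-ability (own payoff 81): to s=2.5 gives 138 − 28.7×2.5 = 66.25 → no gain ✓; to s=2.8 gives 181 − 28.7×2.8 = 100.64 → profitable ✗.
High-ability (own payoff 181 − 3.7×2.8 = 170.64): to s=0 gives 81 → no gain ✓; to s=2.5 gives 138 − 3.7×2.5 = 128.75 → no gain ✓.
4 of the 6 constraints hold; not an equilibrium.

4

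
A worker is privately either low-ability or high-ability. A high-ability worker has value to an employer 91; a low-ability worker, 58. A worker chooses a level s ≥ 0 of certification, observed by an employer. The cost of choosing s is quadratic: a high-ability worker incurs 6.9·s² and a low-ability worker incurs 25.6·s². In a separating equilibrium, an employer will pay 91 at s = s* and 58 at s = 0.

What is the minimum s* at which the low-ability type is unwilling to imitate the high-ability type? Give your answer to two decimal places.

1.14

The low-ability type at s = 0 receives 58; imitating at s* yields 91 − 25.6·s*².
Indifference: 58 = 91 − 25.6·s*², so s*² = (91 − 58) / 25.6 ≈ 1.2891.
s* = √1.2891 ≈ 1.14.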